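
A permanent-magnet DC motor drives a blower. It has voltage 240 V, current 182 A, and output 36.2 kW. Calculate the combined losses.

P_in = V·I = 240×182 = 43680 W
P_out = 36200 W
Losses = P_in − P_out = 43680 − 36200 = 7480 W

7.48 kW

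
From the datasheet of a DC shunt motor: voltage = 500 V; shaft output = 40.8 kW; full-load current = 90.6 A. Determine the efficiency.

P_out = 40.8 kW = 40800 W
P_in = V·I = 500 × 90.6 = 45300 W
η = P_out / P_in = 40800 / 45300 = 0.901 = 90.1%

90.1 %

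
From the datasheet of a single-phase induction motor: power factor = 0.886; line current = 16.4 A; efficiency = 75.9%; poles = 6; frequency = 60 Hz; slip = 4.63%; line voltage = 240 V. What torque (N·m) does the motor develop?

22.1 N·m

P_in = V·I·cosφ = 240 × 16.4 × 0.886 = 3487 W
P_out = η·P_in = 0.759 × 3487 = 2647 W
n_s = 120×60/6 = 1200 rpm; n = 1200×(1−0.0463) = 1144 rpm
ω = 2π×1144/60 = 119.8 rad/s
τ = P_out/ω = 2647/119.8 = 22.1 N·m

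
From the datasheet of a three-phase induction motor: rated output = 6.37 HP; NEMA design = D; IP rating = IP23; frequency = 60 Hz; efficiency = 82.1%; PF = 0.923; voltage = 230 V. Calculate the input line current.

P_out = 6.37 × 746 = 4752 W
P_in = P_out / η = 4752 / 0.821 = 5788 W
I_L = P_in / (√3·V_L·cosφ) = 5788 / (1.732 × 230 × 0.923) = 15.7 A

15.7 A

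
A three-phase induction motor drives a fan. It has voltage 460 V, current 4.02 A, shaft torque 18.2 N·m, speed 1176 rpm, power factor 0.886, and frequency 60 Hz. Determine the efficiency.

79.0 %

ω = 2π × 1176/60 = 123.2 rad/s; P_out = τω = 18.2 × 123.2 = 2242 W
P_in = √3·V_L·I_L·cosφ = 1.732 × 460 × 4.02 × 0.886 = 2838 W
η = P_out / P_in = 2242 / 2838 = 0.790 = 79.0%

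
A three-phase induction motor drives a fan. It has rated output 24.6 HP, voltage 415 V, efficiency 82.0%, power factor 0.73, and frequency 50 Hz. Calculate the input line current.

42.7 A

P_out = 24.6 × 746 = 18352 W
P_in = P_out / η = 18352 / 0.820 = 22380 W
I_L = P_in / (√3·V_L·cosφ) = 22380 / (1.732 × 415 × 0.73) = 42.7 A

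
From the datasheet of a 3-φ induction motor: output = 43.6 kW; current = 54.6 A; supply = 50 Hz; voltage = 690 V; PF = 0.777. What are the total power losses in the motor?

P_in = √3·V·I·cosφ = 1.732×690×54.6×0.777 = 50700 W
P_out = 43600 W
Losses = P_in − P_out = 50700 − 43600 = 7100 W

7100 W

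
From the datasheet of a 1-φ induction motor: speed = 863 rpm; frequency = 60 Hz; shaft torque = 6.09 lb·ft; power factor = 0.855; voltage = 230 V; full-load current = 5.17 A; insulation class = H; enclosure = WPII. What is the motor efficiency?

73.4 %

τ = 6.09 lb·ft × 1.356 = 8.258 N·m
ω = 2π × 863/60 = 90.37 rad/s; P_out = τω = 8.258 × 90.37 = 746 W
P_in = V·I·cosφ = 230 × 5.17 × 0.855 = 1017 W
η = P_out / P_in = 746 / 1017 = 0.734 = 73.4%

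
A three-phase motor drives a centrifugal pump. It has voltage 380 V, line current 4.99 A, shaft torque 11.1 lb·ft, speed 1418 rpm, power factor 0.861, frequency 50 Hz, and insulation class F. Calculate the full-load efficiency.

79.0 %

τ = 11.1 lb·ft × 1.356 = 15.05 N·m
ω = 2π × 1418/60 = 148.5 rad/s; P_out = τω = 15.05 × 148.5 = 2235 W
P_in = √3·V_L·I_L·cosφ = 1.732 × 380 × 4.99 × 0.861 = 2828 W
η = P_out / P_in = 2235 / 2828 = 0.790 = 79.0%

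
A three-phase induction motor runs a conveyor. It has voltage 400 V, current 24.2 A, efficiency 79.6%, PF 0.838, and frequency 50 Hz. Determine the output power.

11.2 kW

P_in = √3·V·I·cosφ = 1.732 × 400 × 24.2 × 0.838 = 14050 W
P_out = η·P_in = 0.796 × 14050 = 11184 W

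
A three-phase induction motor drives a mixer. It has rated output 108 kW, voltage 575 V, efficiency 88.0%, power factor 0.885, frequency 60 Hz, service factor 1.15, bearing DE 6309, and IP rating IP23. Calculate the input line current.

139 A

P_out = 108 kW = 108000 W
P_in = P_out / η = 108000 / 0.880 = 122727 W
I_L = P_in / (√3·V_L·cosφ) = 122727 / (1.732 × 575 × 0.885) = 139 A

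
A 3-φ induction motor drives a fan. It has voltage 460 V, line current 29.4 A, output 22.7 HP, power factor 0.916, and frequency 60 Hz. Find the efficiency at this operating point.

P_out = 22.7 × 746 = 16934 W
P_in = √3·V_L·I_L·cosφ = 1.732 × 460 × 29.4 × 0.916 = 21456 W
η = P_out / P_in = 16934 / 21456 = 0.789 = 78.9%

78.9 %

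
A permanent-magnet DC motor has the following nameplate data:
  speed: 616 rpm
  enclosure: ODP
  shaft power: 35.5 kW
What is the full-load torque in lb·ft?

406 lb·ft

ω = 2π × 616/60 = 64.51 rad/s
τ = P/ω = 35500/64.51 = 550.3 N·m
In lb·ft: 550.3/1.356 = 406 lb·ft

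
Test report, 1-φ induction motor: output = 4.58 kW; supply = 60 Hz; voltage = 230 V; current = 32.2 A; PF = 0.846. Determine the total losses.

1690 W

P_in = V·I·cosφ = 230×32.2×0.846 = 6265 W
P_out = 4580 W
Losses = P_in − P_out = 6265 − 4580 = 1685 W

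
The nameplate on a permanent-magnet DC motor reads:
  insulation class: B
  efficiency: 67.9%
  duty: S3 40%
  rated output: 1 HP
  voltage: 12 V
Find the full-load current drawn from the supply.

P_out = 1 × 746 = 746 W
P_in = P_out / η = 746 / 0.679 = 1099 W
I = P_in / V = 1099 / 12 = 91.6 A

91.6 A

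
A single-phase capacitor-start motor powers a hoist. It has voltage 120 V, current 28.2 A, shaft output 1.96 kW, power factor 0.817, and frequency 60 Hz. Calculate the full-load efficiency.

70.9 %

P_out = 1.96 kW = 1960 W
P_in = V·I·cosφ = 120 × 28.2 × 0.817 = 2765 W
η = P_out / P_in = 1960 / 2765 = 0.709 = 70.9%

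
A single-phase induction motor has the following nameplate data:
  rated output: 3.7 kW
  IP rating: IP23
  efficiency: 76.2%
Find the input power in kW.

4.86 kW

P_out = 3700 W
P_in = P_out/η = 3700/0.762 = 4856 W = 4.86 kW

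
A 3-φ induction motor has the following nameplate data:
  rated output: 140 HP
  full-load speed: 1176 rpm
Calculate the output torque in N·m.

848 N·m

P_out = 140 × 746 = 104440 W
ω = 2π × 1176/60 = 123.2 rad/s
τ = P_out/ω = 104440/123.2 = 848 N·m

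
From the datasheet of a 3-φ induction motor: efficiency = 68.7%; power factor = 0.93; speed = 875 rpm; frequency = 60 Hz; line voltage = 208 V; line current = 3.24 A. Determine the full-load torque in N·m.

8.14 N·m

P_in = √3·V·I·cosφ = 1.732 × 208 × 3.24 × 0.93 = 1086 W
P_out = η·P_in = 0.687 × 1086 = 746 W
n = 875 rpm
ω = 2π×875/60 = 91.63 rad/s
τ = P_out/ω = 746/91.63 = 8.14 N·m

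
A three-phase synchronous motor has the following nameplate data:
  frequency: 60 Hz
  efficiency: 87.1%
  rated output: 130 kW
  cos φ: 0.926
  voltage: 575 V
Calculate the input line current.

P_out = 130 kW = 130000 W
P_in = P_out / η = 130000 / 0.871 = 149254 W
I_L = P_in / (√3·V_L·cosφ) = 149254 / (1.732 × 575 × 0.926) = 162 A

162 A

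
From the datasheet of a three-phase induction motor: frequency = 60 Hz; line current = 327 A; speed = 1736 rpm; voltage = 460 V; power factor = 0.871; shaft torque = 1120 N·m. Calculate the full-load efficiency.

ω = 2π × 1736/60 = 181.8 rad/s; P_out = τω = 1120 × 181.8 = 203616 W
P_in = √3·V_L·I_L·cosφ = 1.732 × 460 × 327 × 0.871 = 226919 W
η = P_out / P_in = 203616 / 226919 = 0.897 = 89.7%

89.7 %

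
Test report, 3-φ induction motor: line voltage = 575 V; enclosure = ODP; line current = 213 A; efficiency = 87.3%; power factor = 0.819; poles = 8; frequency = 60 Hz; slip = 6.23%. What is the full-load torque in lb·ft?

P_in = √3·V·I·cosφ = 1.732 × 575 × 213 × 0.819 = 173732 W
P_out = η·P_in = 0.873 × 173732 = 151668 W
n_s = 120×60/8 = 900 rpm; n = 900×(1−0.0623) = 844 rpm
ω = 2π×844/60 = 88.38 rad/s
τ = P_out/ω = 151668/88.38 = 1716 N·m
In lb·ft: 1716/1.356 = 1270 lb·ft

1270 lb·ft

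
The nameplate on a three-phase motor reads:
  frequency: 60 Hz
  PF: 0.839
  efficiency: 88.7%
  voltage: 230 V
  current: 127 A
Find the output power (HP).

50.5 HP

P_in = √3·V·I·cosφ = 1.732 × 230 × 127 × 0.839 = 42446 W
P_out = η·P_in = 0.887 × 42446 = 37650 W
= 37650/746 = 50.5 HP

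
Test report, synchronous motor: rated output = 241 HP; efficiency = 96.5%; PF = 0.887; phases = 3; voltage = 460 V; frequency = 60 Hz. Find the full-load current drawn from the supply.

264 A

P_out = 241 × 746 = 179786 W
P_in = P_out / η = 179786 / 0.965 = 186307 W
I_L = P_in / (√3·V_L·cosφ) = 186307 / (1.732 × 460 × 0.887) = 264 A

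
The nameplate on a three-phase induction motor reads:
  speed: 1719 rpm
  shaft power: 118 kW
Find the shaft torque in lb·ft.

483 lb·ft

ω = 2π × 1719/60 = 180 rad/s
τ = P/ω = 118000/180 = 655.6 N·m
In lb·ft: 655.6/1.356 = 483 lb·ft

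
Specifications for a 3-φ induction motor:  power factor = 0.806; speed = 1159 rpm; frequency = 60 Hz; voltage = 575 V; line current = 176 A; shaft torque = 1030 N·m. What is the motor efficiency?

ω = 2π × 1159/60 = 121.4 rad/s; P_out = τω = 1030 × 121.4 = 125042 W
P_in = √3·V_L·I_L·cosφ = 1.732 × 575 × 176 × 0.806 = 141274 W
η = P_out / P_in = 125042 / 141274 = 0.885 = 88.5%

88.5 %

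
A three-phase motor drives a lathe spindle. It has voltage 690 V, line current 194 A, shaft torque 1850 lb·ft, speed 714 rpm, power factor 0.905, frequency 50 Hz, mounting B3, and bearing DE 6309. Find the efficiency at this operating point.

89.4 %

τ = 1850 lb·ft × 1.356 = 2509 N·m
ω = 2π × 714/60 = 74.77 rad/s; P_out = τω = 2509 × 74.77 = 187598 W
P_in = √3·V_L·I_L·cosφ = 1.732 × 690 × 194 × 0.905 = 209820 W
η = P_out / P_in = 187598 / 209820 = 0.894 = 89.4%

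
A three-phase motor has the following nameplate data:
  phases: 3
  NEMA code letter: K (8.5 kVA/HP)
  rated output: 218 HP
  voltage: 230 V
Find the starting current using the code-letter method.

4650 A

S_LR = 8.5 × 218 = 1853 kVA
I_LR = S_LR/(√3·V_L) = 1853000/(1.732×230) = 4650 A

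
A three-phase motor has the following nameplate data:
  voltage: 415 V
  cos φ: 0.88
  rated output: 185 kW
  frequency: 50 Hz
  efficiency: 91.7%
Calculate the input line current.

P_out = 185 kW = 185000 W
P_in = P_out / η = 185000 / 0.917 = 201745 W
I_L = P_in / (√3·V_L·cosφ) = 201745 / (1.732 × 415 × 0.88) = 319 A

319 A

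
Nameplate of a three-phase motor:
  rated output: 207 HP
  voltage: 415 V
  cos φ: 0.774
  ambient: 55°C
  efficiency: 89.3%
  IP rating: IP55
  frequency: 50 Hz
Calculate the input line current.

311 A

P_out = 207 × 746 = 154422 W
P_in = P_out / η = 154422 / 0.893 = 172925 W
I_L = P_in / (√3·V_L·cosφ) = 172925 / (1.732 × 415 × 0.774) = 311 A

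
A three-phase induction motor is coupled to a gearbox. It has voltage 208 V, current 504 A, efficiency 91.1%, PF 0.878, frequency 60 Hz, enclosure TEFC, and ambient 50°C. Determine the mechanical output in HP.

P_in = √3·V·I·cosφ = 1.732 × 208 × 504 × 0.878 = 159418 W
P_out = η·P_in = 0.911 × 159418 = 145230 W
= 145230/746 = 195 HP

195 HP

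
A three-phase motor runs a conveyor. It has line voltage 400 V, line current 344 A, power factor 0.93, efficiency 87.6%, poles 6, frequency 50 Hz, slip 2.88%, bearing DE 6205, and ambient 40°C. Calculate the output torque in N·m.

P_in = √3·V·I·cosφ = 1.732 × 400 × 344 × 0.93 = 221641 W
P_out = η·P_in = 0.876 × 221641 = 194158 W
n_s = 120×50/6 = 1000 rpm; n = 1000×(1−0.0288) = 971 rpm
ω = 2π×971/60 = 101.7 rad/s
τ = P_out/ω = 194158/101.7 = 1910 N·m

1910 N·m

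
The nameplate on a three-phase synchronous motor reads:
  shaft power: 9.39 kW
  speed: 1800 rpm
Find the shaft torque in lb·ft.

ω = 2π × 1800/60 = 188.5 rad/s
τ = P/ω = 9390/188.5 = 49.81 N·m
In lb·ft: 49.81/1.356 = 36.7 lb·ft

36.7 lb·ft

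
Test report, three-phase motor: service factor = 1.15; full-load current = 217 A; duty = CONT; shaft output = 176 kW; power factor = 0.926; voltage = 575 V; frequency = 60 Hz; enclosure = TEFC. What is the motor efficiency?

87.9 %

P_out = 176 kW = 176000 W
P_in = √3·V_L·I_L·cosφ = 1.732 × 575 × 217 × 0.926 = 200118 W
η = P_out / P_in = 176000 / 200118 = 0.879 = 87.9%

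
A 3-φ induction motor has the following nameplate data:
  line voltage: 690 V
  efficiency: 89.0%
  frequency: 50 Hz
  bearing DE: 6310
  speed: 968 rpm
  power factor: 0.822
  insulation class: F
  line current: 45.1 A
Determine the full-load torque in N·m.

389 N·m

P_in = √3·V·I·cosφ = 1.732 × 690 × 45.1 × 0.822 = 44304 W
P_out = η·P_in = 0.89 × 44304 = 39431 W
n = 968 rpm
ω = 2π×968/60 = 101.4 rad/s
τ = P_out/ω = 39431/101.4 = 389 N·m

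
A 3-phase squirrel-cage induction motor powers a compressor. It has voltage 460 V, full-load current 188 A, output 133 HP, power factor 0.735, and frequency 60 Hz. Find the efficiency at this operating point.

90.1 %

P_out = 133 × 746 = 99218 W
P_in = √3·V_L·I_L·cosφ = 1.732 × 460 × 188 × 0.735 = 110091 W
η = P_out / P_in = 99218 / 110091 = 0.901 = 90.1%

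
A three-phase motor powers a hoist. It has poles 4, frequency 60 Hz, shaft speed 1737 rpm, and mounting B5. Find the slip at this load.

n_s = 120f/p = 120×60/4 = 1800 rpm
s = (n_s − n)/n_s = (1800 − 1737)/1800 = 0.0350

3.5 %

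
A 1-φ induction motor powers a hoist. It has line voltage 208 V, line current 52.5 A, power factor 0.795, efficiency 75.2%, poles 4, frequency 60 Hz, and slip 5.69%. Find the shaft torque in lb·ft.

P_in = V·I·cosφ = 208 × 52.5 × 0.795 = 8681 W
P_out = η·P_in = 0.752 × 8681 = 6528 W
n_s = 120×60/4 = 1800 rpm; n = 1800×(1−0.0569) = 1698 rpm
ω = 2π×1698/60 = 177.8 rad/s
τ = P_out/ω = 6528/177.8 = 36.72 N·m
In lb·ft: 36.72/1.356 = 27.1 lb·ft

27.1 lb·ft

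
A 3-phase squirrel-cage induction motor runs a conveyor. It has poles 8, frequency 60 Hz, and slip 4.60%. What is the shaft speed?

n_s = 120f/p = 120×60/8 = 900 rpm
n = n_s(1 − s) = 900 × (1 − 0.046) = 859 rpm

859 rpm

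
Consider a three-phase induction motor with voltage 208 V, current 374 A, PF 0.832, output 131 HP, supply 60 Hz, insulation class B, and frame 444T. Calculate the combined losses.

14.4 kW

P_in = √3·V·I·cosφ = 1.732×208×374×0.832 = 112100 W
P_out = 131×746 = 97726 W
Losses = P_in − P_out = 112100 − 97726 = 14374 W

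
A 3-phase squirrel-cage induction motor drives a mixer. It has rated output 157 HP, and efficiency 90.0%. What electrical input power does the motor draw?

130 kW

P_out = 157 × 746 = 117122 W
P_in = P_out/η = 117122/0.9 = 130136 W = 130 kW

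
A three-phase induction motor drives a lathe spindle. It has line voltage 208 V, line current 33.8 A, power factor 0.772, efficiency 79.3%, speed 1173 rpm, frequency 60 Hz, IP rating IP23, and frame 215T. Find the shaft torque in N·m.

P_in = √3·V·I·cosφ = 1.732 × 208 × 33.8 × 0.772 = 9400 W
P_out = η·P_in = 0.793 × 9400 = 7454 W
n = 1173 rpm
ω = 2π×1173/60 = 122.8 rad/s
τ = P_out/ω = 7454/122.8 = 60.7 N·m

60.7 N·m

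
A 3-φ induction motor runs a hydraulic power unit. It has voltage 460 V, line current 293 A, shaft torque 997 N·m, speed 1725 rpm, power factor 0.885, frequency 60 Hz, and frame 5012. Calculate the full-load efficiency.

87.2 %

ω = 2π × 1725/60 = 180.6 rad/s; P_out = τω = 997 × 180.6 = 180058 W
P_in = √3·V_L·I_L·cosφ = 1.732 × 460 × 293 × 0.885 = 206593 W
η = P_out / P_in = 180058 / 206593 = 0.872 = 87.2%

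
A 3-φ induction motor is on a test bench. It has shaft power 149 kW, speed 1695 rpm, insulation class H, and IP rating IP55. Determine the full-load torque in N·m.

839 N·m

ω = 2π × 1695/60 = 177.5 rad/s
τ = P/ω = 149000/177.5 = 839 N·m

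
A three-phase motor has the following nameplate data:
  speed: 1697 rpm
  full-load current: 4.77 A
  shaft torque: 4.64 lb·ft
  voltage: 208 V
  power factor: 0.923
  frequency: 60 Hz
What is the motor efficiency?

τ = 4.64 lb·ft × 1.356 = 6.292 N·m
ω = 2π × 1697/60 = 177.7 rad/s; P_out = τω = 6.292 × 177.7 = 1118 W
P_in = √3·V_L·I_L·cosφ = 1.732 × 208 × 4.77 × 0.923 = 1586 W
η = P_out / P_in = 1118 / 1586 = 0.705 = 70.5%

70.5 %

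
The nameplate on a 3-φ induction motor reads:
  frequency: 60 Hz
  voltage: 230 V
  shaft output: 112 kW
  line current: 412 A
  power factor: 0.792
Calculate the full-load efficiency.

86.2 %

P_out = 112 kW = 112000 W
P_in = √3·V_L·I_L·cosφ = 1.732 × 230 × 412 × 0.792 = 129986 W
η = P_out / P_in = 112000 / 129986 = 0.862 = 86.2%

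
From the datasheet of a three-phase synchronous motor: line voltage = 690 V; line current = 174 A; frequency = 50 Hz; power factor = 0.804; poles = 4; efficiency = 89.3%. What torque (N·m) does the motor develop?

P_in = √3·V·I·cosφ = 1.732 × 690 × 174 × 0.804 = 167187 W
P_out = η·P_in = 0.893 × 167187 = 149298 W
n = n_s = 120×50/4 = 1500 rpm (synchronous)
ω = 2π×1500/60 = 157.1 rad/s
τ = P_out/ω = 149298/157.1 = 950 N·m

950 N·m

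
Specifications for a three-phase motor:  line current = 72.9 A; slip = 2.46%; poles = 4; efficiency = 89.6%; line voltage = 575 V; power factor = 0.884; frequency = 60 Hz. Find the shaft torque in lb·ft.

231 lb·ft

P_in = √3·V·I·cosφ = 1.732 × 575 × 72.9 × 0.884 = 64179 W
P_out = η·P_in = 0.896 × 64179 = 57504 W
n_s = 120×60/4 = 1800 rpm; n = 1800×(1−0.0246) = 1756 rpm
ω = 2π×1756/60 = 183.9 rad/s
τ = P_out/ω = 57504/183.9 = 312.7 N·m
In lb·ft: 312.7/1.356 = 231 lb·ft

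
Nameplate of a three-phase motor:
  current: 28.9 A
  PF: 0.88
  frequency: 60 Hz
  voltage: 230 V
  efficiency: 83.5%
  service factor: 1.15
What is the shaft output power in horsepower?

P_in = √3·V·I·cosφ = 1.732 × 230 × 28.9 × 0.88 = 10131 W
P_out = η·P_in = 0.835 × 10131 = 8459 W
= 8459/746 = 11.3 HP

11.3 HP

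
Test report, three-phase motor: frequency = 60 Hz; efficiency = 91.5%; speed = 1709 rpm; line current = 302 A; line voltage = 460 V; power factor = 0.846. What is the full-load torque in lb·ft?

768 lb·ft

P_in = √3·V·I·cosφ = 1.732 × 460 × 302 × 0.846 = 203556 W
P_out = η·P_in = 0.915 × 203556 = 186254 W
n = 1709 rpm
ω = 2π×1709/60 = 179 rad/s
τ = P_out/ω = 186254/179 = 1041 N·m
In lb·ft: 1041/1.356 = 768 lb·ft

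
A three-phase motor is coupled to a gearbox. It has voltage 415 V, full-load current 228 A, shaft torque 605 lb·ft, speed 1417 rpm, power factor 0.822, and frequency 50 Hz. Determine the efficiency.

τ = 605 lb·ft × 1.356 = 820.4 N·m
ω = 2π × 1417/60 = 148.4 rad/s; P_out = τω = 820.4 × 148.4 = 121747 W
P_in = √3·V_L·I_L·cosφ = 1.732 × 415 × 228 × 0.822 = 134711 W
η = P_out / P_in = 121747 / 134711 = 0.904 = 90.4%

90.4 %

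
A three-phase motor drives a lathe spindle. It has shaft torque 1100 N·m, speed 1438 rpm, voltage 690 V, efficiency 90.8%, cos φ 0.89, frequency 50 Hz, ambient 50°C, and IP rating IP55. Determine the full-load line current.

172 A

ω = 2π×1438/60 = 150.6 rad/s; P_out = τω = 1100 × 150.6 = 165660 W
P_in = P_out / η = 165660 / 0.908 = 182445 W
I_L = P_in / (√3·V_L·cosφ) = 182445 / (1.732 × 690 × 0.89) = 172 A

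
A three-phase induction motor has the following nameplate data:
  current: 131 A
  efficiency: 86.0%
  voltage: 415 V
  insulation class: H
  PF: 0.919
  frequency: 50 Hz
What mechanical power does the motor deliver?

74.4 kW

P_in = √3·V·I·cosφ = 1.732 × 415 × 131 × 0.919 = 86533 W
P_out = η·P_in = 0.86 × 86533 = 74418 W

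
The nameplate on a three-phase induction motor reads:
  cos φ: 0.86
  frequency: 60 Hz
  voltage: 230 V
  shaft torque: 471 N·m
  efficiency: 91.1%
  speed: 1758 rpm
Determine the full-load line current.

ω = 2π×1758/60 = 184.1 rad/s; P_out = τω = 471 × 184.1 = 86711 W
P_in = P_out / η = 86711 / 0.911 = 95182 W
I_L = P_in / (√3·V_L·cosφ) = 95182 / (1.732 × 230 × 0.86) = 278 A

278 A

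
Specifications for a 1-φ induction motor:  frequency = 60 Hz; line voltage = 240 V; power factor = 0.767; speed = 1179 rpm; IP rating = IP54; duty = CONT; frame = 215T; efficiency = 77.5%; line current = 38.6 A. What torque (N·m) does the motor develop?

P_in = V·I·cosφ = 240 × 38.6 × 0.767 = 7105 W
P_out = η·P_in = 0.775 × 7105 = 5506 W
n = 1179 rpm
ω = 2π×1179/60 = 123.5 rad/s
τ = P_out/ω = 5506/123.5 = 44.6 N·m

44.6 N·m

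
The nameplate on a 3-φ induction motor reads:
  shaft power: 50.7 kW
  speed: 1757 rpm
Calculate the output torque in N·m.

276 N·m

ω = 2π × 1757/60 = 184 rad/s
τ = P/ω = 50700/184 = 276 N·m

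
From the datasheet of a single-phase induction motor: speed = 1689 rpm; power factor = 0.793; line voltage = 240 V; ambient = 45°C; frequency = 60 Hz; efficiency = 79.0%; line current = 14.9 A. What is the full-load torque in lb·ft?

P_in = V·I·cosφ = 240 × 14.9 × 0.793 = 2836 W
P_out = η·P_in = 0.79 × 2836 = 2240 W
n = 1689 rpm
ω = 2π×1689/60 = 176.9 rad/s
τ = P_out/ω = 2240/176.9 = 12.66 N·m
In lb·ft: 12.66/1.356 = 9.34 lb·ft

9.34 lb·ft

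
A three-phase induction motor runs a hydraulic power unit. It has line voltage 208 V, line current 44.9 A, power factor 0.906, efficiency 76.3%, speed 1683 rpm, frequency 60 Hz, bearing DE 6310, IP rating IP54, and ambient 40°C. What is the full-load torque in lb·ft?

46.8 lb·ft

P_in = √3·V·I·cosφ = 1.732 × 208 × 44.9 × 0.906 = 14655 W
P_out = η·P_in = 0.763 × 14655 = 11182 W
n = 1683 rpm
ω = 2π×1683/60 = 176.2 rad/s
τ = P_out/ω = 11182/176.2 = 63.46 N·m
In lb·ft: 63.46/1.356 = 46.8 lb·ft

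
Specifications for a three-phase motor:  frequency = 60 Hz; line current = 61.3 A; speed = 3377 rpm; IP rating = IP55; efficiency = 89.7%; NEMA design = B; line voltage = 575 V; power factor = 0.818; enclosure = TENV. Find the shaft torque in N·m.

P_in = √3·V·I·cosφ = 1.732 × 575 × 61.3 × 0.818 = 49938 W
P_out = η·P_in = 0.897 × 49938 = 44794 W
n = 3377 rpm
ω = 2π×3377/60 = 353.6 rad/s
τ = P_out/ω = 44794/353.6 = 127 N·m

127 N·m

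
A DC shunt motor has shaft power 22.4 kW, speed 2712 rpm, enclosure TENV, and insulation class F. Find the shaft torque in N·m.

ω = 2π × 2712/60 = 284 rad/s
τ = P/ω = 22400/284 = 78.9 N·m

78.9 N·m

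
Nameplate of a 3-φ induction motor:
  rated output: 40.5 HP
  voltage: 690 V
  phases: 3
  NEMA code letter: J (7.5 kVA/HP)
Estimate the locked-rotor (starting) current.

S_LR = 7.5 × 40.5 = 303.75 kVA
I_LR = S_LR/(√3·V_L) = 303750/(1.732×690) = 254 A

254 A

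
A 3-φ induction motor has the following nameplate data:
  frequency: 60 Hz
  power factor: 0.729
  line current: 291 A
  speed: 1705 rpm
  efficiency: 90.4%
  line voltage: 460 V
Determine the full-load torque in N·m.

P_in = √3·V·I·cosφ = 1.732 × 460 × 291 × 0.729 = 169015 W
P_out = η·P_in = 0.904 × 169015 = 152790 W
n = 1705 rpm
ω = 2π×1705/60 = 178.5 rad/s
τ = P_out/ω = 152790/178.5 = 856 N·m

856 N·m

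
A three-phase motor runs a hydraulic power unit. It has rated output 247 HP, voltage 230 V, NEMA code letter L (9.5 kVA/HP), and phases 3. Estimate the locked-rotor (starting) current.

S_LR = 9.5 × 247 = 2346.5 kVA
I_LR = S_LR/(√3·V_L) = 2346500/(1.732×230) = 5890 A

5890 A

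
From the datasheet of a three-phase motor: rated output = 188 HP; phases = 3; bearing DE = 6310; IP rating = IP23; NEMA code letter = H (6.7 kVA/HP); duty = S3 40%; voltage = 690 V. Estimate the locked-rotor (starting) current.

S_LR = 6.7 × 188 = 1259.6 kVA
I_LR = S_LR/(√3·V_L) = 1259600/(1.732×690) = 1050 A

1050 A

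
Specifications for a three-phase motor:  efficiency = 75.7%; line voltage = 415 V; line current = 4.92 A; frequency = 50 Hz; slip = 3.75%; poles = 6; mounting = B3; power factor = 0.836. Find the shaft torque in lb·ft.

P_in = √3·V·I·cosφ = 1.732 × 415 × 4.92 × 0.836 = 2956 W
P_out = η·P_in = 0.757 × 2956 = 2238 W
n_s = 120×50/6 = 1000 rpm; n = 1000×(1−0.0375) = 963 rpm
ω = 2π×963/60 = 100.8 rad/s
τ = P_out/ω = 2238/100.8 = 22.2 N·m
In lb·ft: 22.2/1.356 = 16.4 lb·ft

16.4 lb·ft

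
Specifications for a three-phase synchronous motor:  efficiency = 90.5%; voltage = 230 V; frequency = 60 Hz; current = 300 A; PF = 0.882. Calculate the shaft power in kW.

P_in = √3·V·I·cosφ = 1.732 × 230 × 300 × 0.882 = 105406 W
P_out = η·P_in = 0.905 × 105406 = 95392 W

95.4 kW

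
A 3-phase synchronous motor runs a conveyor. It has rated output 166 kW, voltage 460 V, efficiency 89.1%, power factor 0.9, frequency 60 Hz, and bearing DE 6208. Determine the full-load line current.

P_out = 166 kW = 166000 W
P_in = P_out / η = 166000 / 0.891 = 186308 W
I_L = P_in / (√3·V_L·cosφ) = 186308 / (1.732 × 460 × 0.9) = 260 A

260 A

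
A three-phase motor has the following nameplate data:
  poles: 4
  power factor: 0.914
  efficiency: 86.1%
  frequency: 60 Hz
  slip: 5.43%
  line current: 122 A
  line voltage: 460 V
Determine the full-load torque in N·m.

P_in = √3·V·I·cosφ = 1.732 × 460 × 122 × 0.914 = 88841 W
P_out = η·P_in = 0.861 × 88841 = 76492 W
n_s = 120×60/4 = 1800 rpm; n = 1800×(1−0.0543) = 1702 rpm
ω = 2π×1702/60 = 178.2 rad/s
τ = P_out/ω = 76492/178.2 = 429 N·m

429 N·m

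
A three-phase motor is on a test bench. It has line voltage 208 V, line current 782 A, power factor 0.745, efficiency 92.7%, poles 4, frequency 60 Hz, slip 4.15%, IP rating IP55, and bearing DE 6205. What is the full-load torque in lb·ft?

794 lb·ft

P_in = √3·V·I·cosφ = 1.732 × 208 × 782 × 0.745 = 209882 W
P_out = η·P_in = 0.927 × 209882 = 194561 W
n_s = 120×60/4 = 1800 rpm; n = 1800×(1−0.0415) = 1725 rpm
ω = 2π×1725/60 = 180.6 rad/s
τ = P_out/ω = 194561/180.6 = 1077 N·m
In lb·ft: 1077/1.356 = 794 lb·ft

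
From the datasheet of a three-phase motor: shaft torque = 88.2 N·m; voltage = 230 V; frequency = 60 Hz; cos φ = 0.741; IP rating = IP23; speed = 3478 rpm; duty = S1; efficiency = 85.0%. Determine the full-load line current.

128 A

ω = 2π×3478/60 = 364.2 rad/s; P_out = τω = 88.2 × 364.2 = 32122 W
P_in = P_out / η = 32122 / 0.850 = 37791 W
I_L = P_in / (√3·V_L·cosφ) = 37791 / (1.732 × 230 × 0.741) = 128 A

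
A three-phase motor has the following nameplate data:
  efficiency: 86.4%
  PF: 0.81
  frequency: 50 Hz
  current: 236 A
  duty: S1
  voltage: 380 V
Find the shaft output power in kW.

P_in = √3·V·I·cosφ = 1.732 × 380 × 236 × 0.81 = 125814 W
P_out = η·P_in = 0.864 × 125814 = 108703 W

109 kW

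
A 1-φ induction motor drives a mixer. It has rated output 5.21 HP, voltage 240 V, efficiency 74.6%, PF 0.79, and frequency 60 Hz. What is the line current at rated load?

P_out = 5.21 × 746 = 3887 W
P_in = P_out / η = 3887 / 0.746 = 5210 W
I = P_in / (V·cosφ) = 5210 / (240 × 0.79) = 27.5 A

27.5 A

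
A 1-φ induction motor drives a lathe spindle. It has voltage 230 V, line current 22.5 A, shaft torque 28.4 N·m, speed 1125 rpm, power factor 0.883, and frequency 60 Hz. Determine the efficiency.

73.2 %

ω = 2π × 1125/60 = 117.8 rad/s; P_out = τω = 28.4 × 117.8 = 3346 W
P_in = V·I·cosφ = 230 × 22.5 × 0.883 = 4570 W
η = P_out / P_in = 3346 / 4570 = 0.732 = 73.2%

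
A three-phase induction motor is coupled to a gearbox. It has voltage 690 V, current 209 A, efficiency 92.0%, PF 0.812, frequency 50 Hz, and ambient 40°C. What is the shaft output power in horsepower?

P_in = √3·V·I·cosφ = 1.732 × 690 × 209 × 0.812 = 202815 W
P_out = η·P_in = 0.92 × 202815 = 186590 W
= 186590/746 = 250 HP

250 HP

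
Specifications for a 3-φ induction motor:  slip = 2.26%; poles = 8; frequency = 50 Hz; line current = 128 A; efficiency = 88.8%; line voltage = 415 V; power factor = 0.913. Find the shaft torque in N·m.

972 N·m

P_in = √3·V·I·cosφ = 1.732 × 415 × 128 × 0.913 = 84000 W
P_out = η·P_in = 0.888 × 84000 = 74592 W
n_s = 120×50/8 = 750 rpm; n = 750×(1−0.0226) = 733 rpm
ω = 2π×733/60 = 76.76 rad/s
τ = P_out/ω = 74592/76.76 = 972 N·m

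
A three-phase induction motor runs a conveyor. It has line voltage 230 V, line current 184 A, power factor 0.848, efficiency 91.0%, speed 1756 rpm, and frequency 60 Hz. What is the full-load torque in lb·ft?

227 lb·ft

P_in = √3·V·I·cosφ = 1.732 × 230 × 184 × 0.848 = 62157 W
P_out = η·P_in = 0.91 × 62157 = 56563 W
n = 1756 rpm
ω = 2π×1756/60 = 183.9 rad/s
τ = P_out/ω = 56563/183.9 = 307.6 N·m
In lb·ft: 307.6/1.356 = 227 lb·ft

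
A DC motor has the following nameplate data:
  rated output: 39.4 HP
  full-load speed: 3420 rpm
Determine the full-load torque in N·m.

P_out = 39.4 × 746 = 29392 W
ω = 2π × 3420/60 = 358.1 rad/s
τ = P_out/ω = 29392/358.1 = 82.1 N·m

82.1 N·m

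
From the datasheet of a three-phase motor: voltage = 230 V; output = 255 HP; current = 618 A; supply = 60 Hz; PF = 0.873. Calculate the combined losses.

P_in = √3·V·I·cosφ = 1.732×230×618×0.873 = 214921 W
P_out = 255×746 = 190230 W
Losses = P_in − P_out = 214921 − 190230 = 24691 W

24.7 kW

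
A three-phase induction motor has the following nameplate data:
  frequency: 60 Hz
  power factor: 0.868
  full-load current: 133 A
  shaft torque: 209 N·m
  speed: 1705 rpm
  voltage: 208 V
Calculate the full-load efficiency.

ω = 2π × 1705/60 = 178.5 rad/s; P_out = τω = 209 × 178.5 = 37307 W
P_in = √3·V_L·I_L·cosφ = 1.732 × 208 × 133 × 0.868 = 41589 W
η = P_out / P_in = 37307 / 41589 = 0.897 = 89.7%

89.7 %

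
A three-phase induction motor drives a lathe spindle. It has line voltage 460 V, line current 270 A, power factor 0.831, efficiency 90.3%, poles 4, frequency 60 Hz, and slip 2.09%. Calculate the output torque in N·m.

P_in = √3·V·I·cosφ = 1.732 × 460 × 270 × 0.831 = 178760 W
P_out = η·P_in = 0.903 × 178760 = 161420 W
n_s = 120×60/4 = 1800 rpm; n = 1800×(1−0.0209) = 1762 rpm
ω = 2π×1762/60 = 184.5 rad/s
τ = P_out/ω = 161420/184.5 = 875 N·m

875 N·m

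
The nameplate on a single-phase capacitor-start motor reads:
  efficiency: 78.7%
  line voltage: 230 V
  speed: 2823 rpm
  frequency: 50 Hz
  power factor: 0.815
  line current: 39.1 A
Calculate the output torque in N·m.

19.5 N·m

P_in = V·I·cosφ = 230 × 39.1 × 0.815 = 7329 W
P_out = η·P_in = 0.787 × 7329 = 5768 W
n = 2823 rpm
ω = 2π×2823/60 = 295.6 rad/s
τ = P_out/ω = 5768/295.6 = 19.5 N·m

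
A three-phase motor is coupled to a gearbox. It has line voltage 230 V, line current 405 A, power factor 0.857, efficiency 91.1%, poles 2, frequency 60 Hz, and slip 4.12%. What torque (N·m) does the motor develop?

348 N·m

P_in = √3·V·I·cosφ = 1.732 × 230 × 405 × 0.857 = 138265 W
P_out = η·P_in = 0.911 × 138265 = 125959 W
n_s = 120×60/2 = 3600 rpm; n = 3600×(1−0.0412) = 3452 rpm
ω = 2π×3452/60 = 361.5 rad/s
τ = P_out/ω = 125959/361.5 = 348 N·m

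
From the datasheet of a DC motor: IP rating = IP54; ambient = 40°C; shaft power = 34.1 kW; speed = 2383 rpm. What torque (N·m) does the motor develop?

137 N·m

ω = 2π × 2383/60 = 249.5 rad/s
τ = P/ω = 34100/249.5 = 137 N·m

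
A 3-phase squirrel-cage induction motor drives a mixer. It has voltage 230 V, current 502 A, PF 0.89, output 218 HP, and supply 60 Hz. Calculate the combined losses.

P_in = √3·V·I·cosφ = 1.732×230×502×0.89 = 177979 W
P_out = 218×746 = 162628 W
Losses = P_in − P_out = 177979 − 162628 = 15351 W

15400 W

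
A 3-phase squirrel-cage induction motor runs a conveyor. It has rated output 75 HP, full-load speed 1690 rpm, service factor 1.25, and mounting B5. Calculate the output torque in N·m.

316 N·m

P_out = 75 × 746 = 55950 W
ω = 2π × 1690/60 = 177 rad/s
τ = P_out/ω = 55950/177 = 316 N·m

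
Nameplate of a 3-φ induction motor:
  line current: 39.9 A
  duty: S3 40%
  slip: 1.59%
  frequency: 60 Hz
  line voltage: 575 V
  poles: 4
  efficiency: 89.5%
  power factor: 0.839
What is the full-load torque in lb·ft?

P_in = √3·V·I·cosφ = 1.732 × 575 × 39.9 × 0.839 = 33339 W
P_out = η·P_in = 0.895 × 33339 = 29838 W
n_s = 120×60/4 = 1800 rpm; n = 1800×(1−0.0159) = 1771 rpm
ω = 2π×1771/60 = 185.5 rad/s
τ = P_out/ω = 29838/185.5 = 160.9 N·m
In lb·ft: 160.9/1.356 = 119 lb·ft

119 lb·ft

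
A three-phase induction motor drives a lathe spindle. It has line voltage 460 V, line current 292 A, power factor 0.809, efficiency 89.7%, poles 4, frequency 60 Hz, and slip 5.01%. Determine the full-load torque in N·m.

943 N·m

P_in = √3·V·I·cosφ = 1.732 × 460 × 292 × 0.809 = 188208 W
P_out = η·P_in = 0.897 × 188208 = 168823 W
n_s = 120×60/4 = 1800 rpm; n = 1800×(1−0.0501) = 1710 rpm
ω = 2π×1710/60 = 179.1 rad/s
τ = P_out/ω = 168823/179.1 = 943 N·m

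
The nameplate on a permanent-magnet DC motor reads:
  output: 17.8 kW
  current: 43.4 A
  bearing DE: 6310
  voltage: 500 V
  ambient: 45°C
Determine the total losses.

3900 W

P_in = V·I = 500×43.4 = 21700 W
P_out = 17800 W
Losses = P_in − P_out = 21700 − 17800 = 3900 W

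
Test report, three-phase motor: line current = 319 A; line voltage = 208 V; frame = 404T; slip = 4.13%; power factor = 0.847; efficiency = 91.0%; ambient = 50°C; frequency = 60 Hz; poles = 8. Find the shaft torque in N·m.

P_in = √3·V·I·cosφ = 1.732 × 208 × 319 × 0.847 = 97339 W
P_out = η·P_in = 0.91 × 97339 = 88578 W
n_s = 120×60/8 = 900 rpm; n = 900×(1−0.0413) = 863 rpm
ω = 2π×863/60 = 90.37 rad/s
τ = P_out/ω = 88578/90.37 = 980 N·m

980 N·m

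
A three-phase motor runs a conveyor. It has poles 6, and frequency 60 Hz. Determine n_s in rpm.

n_s = 120f/p = 120×60/6 = 1200 rpm

1200 rpm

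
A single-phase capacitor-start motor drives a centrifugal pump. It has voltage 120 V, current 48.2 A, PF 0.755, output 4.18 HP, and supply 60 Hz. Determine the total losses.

P_in = V·I·cosφ = 120×48.2×0.755 = 4367 W
P_out = 4.18×746 = 3118 W
Losses = P_in − P_out = 4367 − 3118 = 1249 W

1250 W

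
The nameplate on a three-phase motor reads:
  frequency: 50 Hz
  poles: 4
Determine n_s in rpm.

n_s = 120f/p = 120×50/4 = 1500 rpm

1500 rpm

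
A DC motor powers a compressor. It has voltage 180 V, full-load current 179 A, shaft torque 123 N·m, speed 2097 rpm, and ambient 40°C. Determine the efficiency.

83.8 %

ω = 2π × 2097/60 = 219.6 rad/s; P_out = τω = 123 × 219.6 = 27011 W
P_in = V·I = 180 × 179 = 32220 W
η = P_out / P_in = 27011 / 32220 = 0.838 = 83.8%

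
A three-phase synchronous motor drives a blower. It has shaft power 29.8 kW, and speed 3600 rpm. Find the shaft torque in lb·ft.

58.3 lb·ft

ω = 2π × 3600/60 = 377 rad/s
τ = P/ω = 29800/377 = 79.05 N·m
In lb·ft: 79.05/1.356 = 58.3 lb·ft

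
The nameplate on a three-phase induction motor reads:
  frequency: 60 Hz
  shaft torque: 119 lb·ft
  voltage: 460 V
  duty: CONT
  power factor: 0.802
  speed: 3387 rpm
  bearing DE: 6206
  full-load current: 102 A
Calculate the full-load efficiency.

τ = 119 lb·ft × 1.356 = 161.4 N·m
ω = 2π × 3387/60 = 354.7 rad/s; P_out = τω = 161.4 × 354.7 = 57249 W
P_in = √3·V_L·I_L·cosφ = 1.732 × 460 × 102 × 0.802 = 65175 W
η = P_out / P_in = 57249 / 65175 = 0.878 = 87.8%

87.8 %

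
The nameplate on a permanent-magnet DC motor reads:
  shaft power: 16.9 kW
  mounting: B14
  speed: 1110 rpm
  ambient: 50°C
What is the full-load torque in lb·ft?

ω = 2π × 1110/60 = 116.2 rad/s
τ = P/ω = 16900/116.2 = 145.4 N·m
In lb·ft: 145.4/1.356 = 107 lb·ft

107 lb·ft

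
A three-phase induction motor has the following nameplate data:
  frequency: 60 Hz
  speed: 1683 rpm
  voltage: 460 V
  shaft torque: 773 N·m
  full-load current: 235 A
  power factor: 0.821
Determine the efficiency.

ω = 2π × 1683/60 = 176.2 rad/s; P_out = τω = 773 × 176.2 = 136203 W
P_in = √3·V_L·I_L·cosφ = 1.732 × 460 × 235 × 0.821 = 153715 W
η = P_out / P_in = 136203 / 153715 = 0.886 = 88.6%

88.6 %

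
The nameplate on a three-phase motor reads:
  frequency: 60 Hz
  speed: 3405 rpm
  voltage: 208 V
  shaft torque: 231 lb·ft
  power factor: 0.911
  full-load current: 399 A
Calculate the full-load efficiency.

85.3 %

τ = 231 lb·ft × 1.356 = 313.2 N·m
ω = 2π × 3405/60 = 356.6 rad/s; P_out = τω = 313.2 × 356.6 = 111687 W
P_in = √3·V_L·I_L·cosφ = 1.732 × 208 × 399 × 0.911 = 130949 W
η = P_out / P_in = 111687 / 130949 = 0.853 = 85.3%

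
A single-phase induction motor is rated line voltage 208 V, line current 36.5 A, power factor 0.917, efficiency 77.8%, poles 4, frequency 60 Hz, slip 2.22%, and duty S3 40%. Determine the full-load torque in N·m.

29.4 N·m

P_in = V·I·cosφ = 208 × 36.5 × 0.917 = 6962 W
P_out = η·P_in = 0.778 × 6962 = 5416 W
n_s = 120×60/4 = 1800 rpm; n = 1800×(1−0.0222) = 1760 rpm
ω = 2π×1760/60 = 184.3 rad/s
τ = P_out/ω = 5416/184.3 = 29.4 N·m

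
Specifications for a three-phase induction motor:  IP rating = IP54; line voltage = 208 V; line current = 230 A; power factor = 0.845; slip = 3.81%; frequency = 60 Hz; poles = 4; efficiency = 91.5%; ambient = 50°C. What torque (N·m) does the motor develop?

P_in = √3·V·I·cosφ = 1.732 × 208 × 230 × 0.845 = 70016 W
P_out = η·P_in = 0.915 × 70016 = 64065 W
n_s = 120×60/4 = 1800 rpm; n = 1800×(1−0.0381) = 1731 rpm
ω = 2π×1731/60 = 181.3 rad/s
τ = P_out/ω = 64065/181.3 = 353 N·m

353 N·m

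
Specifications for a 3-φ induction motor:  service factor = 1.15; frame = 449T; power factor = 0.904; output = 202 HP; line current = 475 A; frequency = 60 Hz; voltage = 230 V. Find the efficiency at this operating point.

P_out = 202 × 746 = 150692 W
P_in = √3·V_L·I_L·cosφ = 1.732 × 230 × 475 × 0.904 = 171056 W
η = P_out / P_in = 150692 / 171056 = 0.881 = 88.1%

88.1 %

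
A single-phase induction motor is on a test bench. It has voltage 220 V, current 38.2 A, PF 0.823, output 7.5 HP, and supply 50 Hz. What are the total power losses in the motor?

P_in = V·I·cosφ = 220×38.2×0.823 = 6916 W
P_out = 7.5×746 = 5595 W
Losses = P_in − P_out = 6916 − 5595 = 1321 W

1.32 kW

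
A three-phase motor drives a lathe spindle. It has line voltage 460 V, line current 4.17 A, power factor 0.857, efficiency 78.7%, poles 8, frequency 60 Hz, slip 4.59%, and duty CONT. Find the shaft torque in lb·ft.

18.4 lb·ft

P_in = √3·V·I·cosφ = 1.732 × 460 × 4.17 × 0.857 = 2847 W
P_out = η·P_in = 0.787 × 2847 = 2241 W
n_s = 120×60/8 = 900 rpm; n = 900×(1−0.0459) = 859 rpm
ω = 2π×859/60 = 89.95 rad/s
τ = P_out/ω = 2241/89.95 = 24.91 N·m
In lb·ft: 24.91/1.356 = 18.4 lb·ft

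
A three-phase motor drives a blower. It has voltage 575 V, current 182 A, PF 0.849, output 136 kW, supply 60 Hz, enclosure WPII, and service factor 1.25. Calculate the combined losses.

P_in = √3·V·I·cosφ = 1.732×575×182×0.849 = 153884 W
P_out = 136000 W
Losses = P_in − P_out = 153884 − 136000 = 17884 W

17900 W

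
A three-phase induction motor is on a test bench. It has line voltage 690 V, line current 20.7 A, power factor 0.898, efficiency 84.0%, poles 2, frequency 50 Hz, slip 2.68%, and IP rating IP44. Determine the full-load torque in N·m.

61 N·m

P_in = √3·V·I·cosφ = 1.732 × 690 × 20.7 × 0.898 = 22215 W
P_out = η·P_in = 0.84 × 22215 = 18661 W
n_s = 120×50/2 = 3000 rpm; n = 3000×(1−0.0268) = 2920 rpm
ω = 2π×2920/60 = 305.8 rad/s
τ = P_out/ω = 18661/305.8 = 61 N·m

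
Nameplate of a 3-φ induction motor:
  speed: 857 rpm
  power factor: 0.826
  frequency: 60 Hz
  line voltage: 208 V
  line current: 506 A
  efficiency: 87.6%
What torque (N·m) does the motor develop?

P_in = √3·V·I·cosφ = 1.732 × 208 × 506 × 0.826 = 150571 W
P_out = η·P_in = 0.876 × 150571 = 131900 W
n = 857 rpm
ω = 2π×857/60 = 89.74 rad/s
τ = P_out/ω = 131900/89.74 = 1470 N·m

1470 N·m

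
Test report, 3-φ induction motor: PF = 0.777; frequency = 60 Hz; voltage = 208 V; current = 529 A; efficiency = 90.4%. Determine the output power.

P_in = √3·V·I·cosφ = 1.732 × 208 × 529 × 0.777 = 148077 W
P_out = η·P_in = 0.904 × 148077 = 133862 W

134 kW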